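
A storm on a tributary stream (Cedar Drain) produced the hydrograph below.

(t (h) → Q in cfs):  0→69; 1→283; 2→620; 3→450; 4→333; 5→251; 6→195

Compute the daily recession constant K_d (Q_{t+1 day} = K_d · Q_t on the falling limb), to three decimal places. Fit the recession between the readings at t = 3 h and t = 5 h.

K_d ≈ 0.001

Between t = 3 h and t = 5 h the flow falls from 450 to 251 cfs over 2×1 h = 2 h.
Per-interval ratio K = (251/450)^(1/2) = 0.7468; K_d = K^(24/1) = 0.001.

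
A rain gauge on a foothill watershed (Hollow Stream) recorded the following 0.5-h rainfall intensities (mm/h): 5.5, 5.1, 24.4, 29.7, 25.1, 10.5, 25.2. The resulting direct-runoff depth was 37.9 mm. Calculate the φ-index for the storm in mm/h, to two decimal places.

φ ≈ 7.82 mm/h

Only the 5 blocks with intensity above φ contribute runoff: 24.4, 29.7, 25.1, 10.5, 25.2 mm/h.
Σ(I−φ)·Δt = d  ⇒  (24.4+29.7+25.1+10.5+25.2 − 5φ)·0.5 = 37.9
φ = (114.9 − 37.9/0.5) / 5 = 7.82 mm/h.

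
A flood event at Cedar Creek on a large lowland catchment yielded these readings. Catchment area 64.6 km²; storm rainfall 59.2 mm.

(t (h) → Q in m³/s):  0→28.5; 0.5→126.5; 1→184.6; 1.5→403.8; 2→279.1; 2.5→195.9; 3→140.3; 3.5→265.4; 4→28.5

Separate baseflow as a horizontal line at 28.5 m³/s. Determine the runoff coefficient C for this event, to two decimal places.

ΣQ_DR = 1396 m³/s; V = ΣQ_DR·Δt = 2.513 × 10^6 m³.
Runoff depth d = V / A = 38.90 mm.
C = d / P = 38.90 / 59.2 = 0.66.

C ≈ 0.66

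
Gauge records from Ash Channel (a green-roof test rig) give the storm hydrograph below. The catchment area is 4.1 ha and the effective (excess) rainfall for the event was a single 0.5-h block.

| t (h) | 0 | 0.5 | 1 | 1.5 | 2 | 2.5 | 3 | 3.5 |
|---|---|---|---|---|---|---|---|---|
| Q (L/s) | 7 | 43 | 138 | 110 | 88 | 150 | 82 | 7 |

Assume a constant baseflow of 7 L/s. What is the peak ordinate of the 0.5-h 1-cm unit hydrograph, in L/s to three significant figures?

U_p ≈ 57.2 L/s

Direct runoff: 0.0, 36.0, 131.0, 103.0, 81.0, 143.0, 75.0, 0.0 L/s; ΣQ_DR = 569.0 L/s, peak = 143.0 L/s.
Runoff depth d = ΣQ_DR·Δt / A = 569.0 × 1800 / (4.1 ha) = 24.98 mm.
The 1-cm UH is the DRH scaled by (10 mm)/d, so U_p = 143.0 × 10/24.98 = 57.2 L/s.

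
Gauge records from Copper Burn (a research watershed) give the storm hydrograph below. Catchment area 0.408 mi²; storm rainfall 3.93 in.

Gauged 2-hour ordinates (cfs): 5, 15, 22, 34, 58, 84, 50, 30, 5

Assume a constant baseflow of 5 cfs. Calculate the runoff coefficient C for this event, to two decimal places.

ΣQ_DR = 258.0 cfs; V = ΣQ_DR·Δt = 1.858 × 10^6 ft³.
Runoff depth d = V / A = 1.960 in.
C = d / P = 1.960 / 3.93 = 0.50.

C ≈ 0.50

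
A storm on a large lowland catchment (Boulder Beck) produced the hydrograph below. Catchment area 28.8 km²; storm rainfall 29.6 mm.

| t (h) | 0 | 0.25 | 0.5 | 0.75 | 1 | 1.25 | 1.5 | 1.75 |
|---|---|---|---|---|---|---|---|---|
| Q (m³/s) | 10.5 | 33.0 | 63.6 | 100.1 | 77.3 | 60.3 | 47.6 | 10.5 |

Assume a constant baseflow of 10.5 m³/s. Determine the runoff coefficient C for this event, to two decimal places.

ΣQ_DR = 318.9 m³/s; V = ΣQ_DR·Δt = 2.870 × 10^5 m³.
Runoff depth d = V / A = 9.966 mm.
C = d / P = 9.966 / 29.6 = 0.34.

C ≈ 0.34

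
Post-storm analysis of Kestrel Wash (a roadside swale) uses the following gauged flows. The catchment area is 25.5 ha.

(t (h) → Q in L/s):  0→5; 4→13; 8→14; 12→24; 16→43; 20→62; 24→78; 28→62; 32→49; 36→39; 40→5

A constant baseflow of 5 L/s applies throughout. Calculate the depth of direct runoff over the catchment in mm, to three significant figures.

Direct runoff: 0.0, 8.0, 9.0, 19.0, 38.0, 57.0, 73.0, 57.0, 44.0, 34.0, 0.0 L/s; ΣQ_DR = 339.0 L/s.
V = ΣQ_DR · Δt = 339.0 × 14400 s = 4.882 × 10^6 L.
Over A = 25.5 ha, depth = V / A = 19.1 mm.

d ≈ 19.1 mm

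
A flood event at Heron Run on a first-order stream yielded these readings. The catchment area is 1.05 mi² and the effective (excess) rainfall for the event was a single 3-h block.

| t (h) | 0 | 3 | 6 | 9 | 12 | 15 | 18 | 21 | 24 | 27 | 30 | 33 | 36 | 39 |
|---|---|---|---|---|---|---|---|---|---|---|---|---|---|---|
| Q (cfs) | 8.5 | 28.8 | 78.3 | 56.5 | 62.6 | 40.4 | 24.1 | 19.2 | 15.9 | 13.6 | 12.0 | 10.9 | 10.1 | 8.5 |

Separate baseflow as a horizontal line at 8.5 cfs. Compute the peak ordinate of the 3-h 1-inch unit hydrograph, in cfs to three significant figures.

U_p ≈ 58.3 cfs

Direct runoff: 0.0, 20.3, 69.8, 48.0, 54.1, 31.9, 15.6, 10.7, 7.4, 5.1, 3.5, 2.4, 1.6, 0.0 cfs; ΣQ_DR = 270.4 cfs, peak = 69.8 cfs.
Runoff depth d = ΣQ_DR·Δt / A = 270.4 × 10800 / (1.05 mi²) = 1.197 in.
The 1-inch UH is the DRH scaled by (1 in)/d, so U_p = 69.8 × 1/1.197 = 58.3 cfs.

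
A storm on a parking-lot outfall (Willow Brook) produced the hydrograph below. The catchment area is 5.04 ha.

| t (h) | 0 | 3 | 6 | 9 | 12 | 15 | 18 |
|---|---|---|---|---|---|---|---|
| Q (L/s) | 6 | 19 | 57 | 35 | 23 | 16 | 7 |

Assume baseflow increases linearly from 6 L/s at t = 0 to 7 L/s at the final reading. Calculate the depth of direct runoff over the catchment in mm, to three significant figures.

d ≈ 25.2 mm

Direct runoff: 0.00, 12.83, 50.67, 28.50, 16.33, 9.17, 0.00 L/s; ΣQ_DR = 117.5 L/s.
V = ΣQ_DR · Δt = 117.5 × 10800 s = 1.269 × 10^6 L.
Over A = 5.04 ha, depth = V / A = 25.2 mm.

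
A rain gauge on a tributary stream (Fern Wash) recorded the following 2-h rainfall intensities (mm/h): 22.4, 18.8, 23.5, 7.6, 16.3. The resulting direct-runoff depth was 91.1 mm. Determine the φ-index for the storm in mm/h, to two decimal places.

φ ≈ 8.86 mm/h

Only the 4 blocks with intensity above φ contribute runoff: 22.4, 18.8, 23.5, 16.3 mm/h.
Σ(I−φ)·Δt = d  ⇒  (22.4+18.8+23.5+16.3 − 4φ)·2 = 91.1
φ = (81.00 − 91.1/2) / 4 = 8.86 mm/h.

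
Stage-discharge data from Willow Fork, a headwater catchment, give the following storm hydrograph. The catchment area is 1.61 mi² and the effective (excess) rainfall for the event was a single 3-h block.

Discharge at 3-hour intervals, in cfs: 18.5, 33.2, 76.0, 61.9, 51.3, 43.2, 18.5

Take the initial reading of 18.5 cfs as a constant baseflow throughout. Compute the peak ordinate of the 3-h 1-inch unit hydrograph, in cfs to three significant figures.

U_p ≈ 115 cfs

Direct runoff: 0.0, 14.7, 57.5, 43.4, 32.8, 24.7, 0.0 cfs; ΣQ_DR = 173.1 cfs, peak = 57.5 cfs.
Runoff depth d = ΣQ_DR·Δt / A = 173.1 × 10800 / (1.61 mi²) = 0.4998 in.
The 1-inch UH is the DRH scaled by (1 in)/d, so U_p = 57.5 × 1/0.4998 = 115 cfs.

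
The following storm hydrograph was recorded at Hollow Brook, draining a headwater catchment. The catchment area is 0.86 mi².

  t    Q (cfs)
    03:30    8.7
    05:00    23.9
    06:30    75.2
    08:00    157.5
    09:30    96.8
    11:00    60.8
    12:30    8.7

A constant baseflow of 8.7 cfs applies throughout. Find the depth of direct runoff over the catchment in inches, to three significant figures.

Direct runoff: 0.0, 15.2, 66.5, 148.8, 88.1, 52.1, 0.0 cfs; ΣQ_DR = 370.7 cfs.
V = ΣQ_DR · Δt = 370.7 × 5400 s = 2.002 × 10^6 ft³.
Over A = 0.86 mi², depth = V / A = 1.00 in.

d ≈ 1.00 in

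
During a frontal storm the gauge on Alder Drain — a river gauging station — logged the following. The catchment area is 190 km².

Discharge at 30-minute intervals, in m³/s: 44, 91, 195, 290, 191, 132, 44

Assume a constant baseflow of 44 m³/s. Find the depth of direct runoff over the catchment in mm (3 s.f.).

Direct runoff: 0.0, 47.0, 151.0, 246.0, 147.0, 88.0, 0.0 m³/s; ΣQ_DR = 679.0 m³/s.
V = ΣQ_DR · Δt = 679.0 × 1800 s = 1.222 × 10^6 m³.
Over A = 190 km², depth = V / A = 6.43 mm.

d ≈ 6.43 mm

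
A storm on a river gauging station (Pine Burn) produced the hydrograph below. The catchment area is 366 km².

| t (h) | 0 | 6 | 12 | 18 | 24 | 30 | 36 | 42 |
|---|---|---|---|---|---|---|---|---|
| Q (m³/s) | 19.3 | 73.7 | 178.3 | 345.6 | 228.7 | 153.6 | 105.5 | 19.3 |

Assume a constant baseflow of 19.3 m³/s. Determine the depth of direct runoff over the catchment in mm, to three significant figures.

Direct runoff: 0.0, 54.4, 159.0, 326.3, 209.4, 134.3, 86.2, 0.0 m³/s; ΣQ_DR = 969.6 m³/s.
V = ΣQ_DR · Δt = 969.6 × 21600 s = 2.094 × 10^7 m³.
Over A = 366 km², depth = V / A = 57.2 mm.

d ≈ 57.2 mm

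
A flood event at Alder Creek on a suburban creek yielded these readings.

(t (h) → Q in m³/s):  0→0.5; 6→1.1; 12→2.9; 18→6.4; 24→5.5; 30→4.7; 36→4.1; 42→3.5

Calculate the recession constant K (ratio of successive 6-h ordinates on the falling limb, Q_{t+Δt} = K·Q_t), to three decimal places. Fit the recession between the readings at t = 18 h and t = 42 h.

Using the recession-limb readings at t = 18 h and t = 42 h: Q falls from 6.4 to 3.5 m³/s over 4 intervals.
K = (Q₂/Q₁)^(1/4) = (3.5/6.4)^(1/4) = 0.860.

K ≈ 0.860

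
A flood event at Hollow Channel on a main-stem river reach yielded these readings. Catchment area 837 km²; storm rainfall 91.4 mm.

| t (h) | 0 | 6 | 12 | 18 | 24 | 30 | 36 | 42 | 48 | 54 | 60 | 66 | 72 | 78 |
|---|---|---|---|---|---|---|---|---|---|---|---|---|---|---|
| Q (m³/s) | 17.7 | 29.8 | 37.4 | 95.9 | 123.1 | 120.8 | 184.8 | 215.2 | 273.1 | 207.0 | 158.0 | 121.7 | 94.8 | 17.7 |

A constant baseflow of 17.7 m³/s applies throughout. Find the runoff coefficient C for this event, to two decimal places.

C ≈ 0.41

ΣQ_DR = 1449 m³/s; V = ΣQ_DR·Δt = 3.130 × 10^7 m³.
Runoff depth d = V / A = 37.40 mm.
C = d / P = 37.40 / 91.4 = 0.41.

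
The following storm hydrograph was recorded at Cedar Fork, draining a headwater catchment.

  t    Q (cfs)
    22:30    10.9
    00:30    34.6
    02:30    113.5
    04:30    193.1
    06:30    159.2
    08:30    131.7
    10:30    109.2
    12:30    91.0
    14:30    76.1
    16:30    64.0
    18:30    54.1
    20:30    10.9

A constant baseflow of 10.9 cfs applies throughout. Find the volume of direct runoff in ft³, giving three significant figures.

V ≈ 6.61 × 10^6 ft³

Direct-runoff ordinates (Q − Q_b): 0.0, 23.7, 102.6, 182.2, 148.3, 120.8, 98.3, 80.1, 65.2, 53.1, 43.2, 0.0 cfs.
ΣQ_DR = 917.5 cfs.
With Δt = 2 h = 7200 s, V = ΣQ_DR · Δt = 917.5 × 7200 = 6.61 × 10^6 ft³.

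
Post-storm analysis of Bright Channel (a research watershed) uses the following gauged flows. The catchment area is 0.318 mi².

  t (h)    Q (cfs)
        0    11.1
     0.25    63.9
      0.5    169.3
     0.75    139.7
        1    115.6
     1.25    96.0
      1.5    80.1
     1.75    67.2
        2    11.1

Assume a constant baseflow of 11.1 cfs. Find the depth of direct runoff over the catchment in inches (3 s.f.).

Direct runoff: 0.0, 52.8, 158.2, 128.6, 104.5, 84.9, 69.0, 56.1, 0.0 cfs; ΣQ_DR = 654.1 cfs.
V = ΣQ_DR · Δt = 654.1 × 900 s = 5.887 × 10^5 ft³.
Over A = 0.318 mi², depth = V / A = 0.797 in.

d ≈ 0.797 in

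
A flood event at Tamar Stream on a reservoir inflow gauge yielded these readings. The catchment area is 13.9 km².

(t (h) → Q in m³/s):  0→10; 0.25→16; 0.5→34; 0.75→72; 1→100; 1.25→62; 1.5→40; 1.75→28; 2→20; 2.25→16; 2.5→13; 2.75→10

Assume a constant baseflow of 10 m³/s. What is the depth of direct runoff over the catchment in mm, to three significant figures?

d ≈ 19.5 mm

Direct runoff: 0.0, 6.0, 24.0, 62.0, 90.0, 52.0, 30.0, 18.0, 10.0, 6.0, 3.0, 0.0 m³/s; ΣQ_DR = 301.0 m³/s.
V = ΣQ_DR · Δt = 301.0 × 900 s = 2.709 × 10^5 m³.
Over A = 13.9 km², depth = V / A = 19.5 mm.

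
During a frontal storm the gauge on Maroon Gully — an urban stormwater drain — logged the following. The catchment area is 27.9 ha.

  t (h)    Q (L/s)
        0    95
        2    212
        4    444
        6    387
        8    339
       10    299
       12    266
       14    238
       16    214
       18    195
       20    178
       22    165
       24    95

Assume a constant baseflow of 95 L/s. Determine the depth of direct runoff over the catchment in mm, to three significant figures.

Direct runoff: 0.0, 117.0, 349.0, 292.0, 244.0, 204.0, 171.0, 143.0, 119.0, 100.0, 83.0, 70.0, 0.0 L/s; ΣQ_DR = 1892 L/s.
V = ΣQ_DR · Δt = 1892 × 7200 s = 1.362 × 10^7 L.
Over A = 27.9 ha, depth = V / A = 48.8 mm.

d ≈ 48.8 mm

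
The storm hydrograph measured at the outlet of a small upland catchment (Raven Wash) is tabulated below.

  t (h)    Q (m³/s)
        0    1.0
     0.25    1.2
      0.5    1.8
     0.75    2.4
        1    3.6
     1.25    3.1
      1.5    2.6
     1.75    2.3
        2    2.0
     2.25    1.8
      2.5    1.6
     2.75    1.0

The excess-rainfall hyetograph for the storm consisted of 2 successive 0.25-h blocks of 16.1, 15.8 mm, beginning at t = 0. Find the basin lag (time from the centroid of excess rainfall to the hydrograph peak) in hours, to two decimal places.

t_L ≈ 0.75 h

Centroid of excess rainfall: t_c = Σ P_i·t̄_i / ΣP_i = 0.2488 h (block centres at 0.125, 0.375 h).
Hydrograph peak occurs at t = 1 h, so basin lag t_L = 1 − 0.2488 = 0.75 h.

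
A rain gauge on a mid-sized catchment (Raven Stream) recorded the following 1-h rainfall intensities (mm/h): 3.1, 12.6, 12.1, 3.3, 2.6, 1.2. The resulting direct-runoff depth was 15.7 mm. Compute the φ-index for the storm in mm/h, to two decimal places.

φ ≈ 4.50 mm/h

Only the 2 blocks with intensity above φ contribute runoff: 12.6, 12.1 mm/h.
Σ(I−φ)·Δt = d  ⇒  (12.6+12.1 − 2φ)·1 = 15.7
φ = (24.70 − 15.7/1) / 2 = 4.50 mm/h.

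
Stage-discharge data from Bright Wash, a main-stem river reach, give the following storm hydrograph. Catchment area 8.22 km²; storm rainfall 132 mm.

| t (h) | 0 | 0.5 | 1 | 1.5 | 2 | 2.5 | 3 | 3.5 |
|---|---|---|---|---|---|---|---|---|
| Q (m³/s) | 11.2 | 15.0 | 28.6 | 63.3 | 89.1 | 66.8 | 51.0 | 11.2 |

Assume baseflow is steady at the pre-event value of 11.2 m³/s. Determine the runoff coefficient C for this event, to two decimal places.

ΣQ_DR = 246.6 m³/s; V = ΣQ_DR·Δt = 4.439 × 10^5 m³.
Runoff depth d = V / A = 54.00 mm.
C = d / P = 54.00 / 132 = 0.41.

C ≈ 0.41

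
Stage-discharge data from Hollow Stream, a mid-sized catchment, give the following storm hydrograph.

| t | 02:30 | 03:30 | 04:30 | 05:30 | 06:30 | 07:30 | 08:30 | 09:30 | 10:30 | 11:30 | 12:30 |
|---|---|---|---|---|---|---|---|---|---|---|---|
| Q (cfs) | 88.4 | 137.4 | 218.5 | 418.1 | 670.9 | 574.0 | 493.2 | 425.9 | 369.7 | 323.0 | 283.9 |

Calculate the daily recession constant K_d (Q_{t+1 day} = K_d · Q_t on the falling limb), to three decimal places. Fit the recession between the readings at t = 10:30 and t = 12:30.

Between t = 10:30 and t = 12:30 the flow falls from 369.7 to 283.9 cfs over 2×1 h = 2 h.
Per-interval ratio K = (283.9/369.7)^(1/2) = 0.8763; K_d = K^(24/1) = 0.042.

K_d ≈ 0.042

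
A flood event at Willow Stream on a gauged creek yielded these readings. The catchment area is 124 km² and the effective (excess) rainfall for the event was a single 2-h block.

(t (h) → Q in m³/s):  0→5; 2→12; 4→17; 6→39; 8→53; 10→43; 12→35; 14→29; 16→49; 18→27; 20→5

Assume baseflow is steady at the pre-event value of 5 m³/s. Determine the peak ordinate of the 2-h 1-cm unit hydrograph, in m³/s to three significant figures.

U_p ≈ 31.9 m³/s

Direct runoff: 0.0, 7.0, 12.0, 34.0, 48.0, 38.0, 30.0, 24.0, 44.0, 22.0, 0.0 m³/s; ΣQ_DR = 259.0 m³/s, peak = 48.0 m³/s.
Runoff depth d = ΣQ_DR·Δt / A = 259.0 × 7200 / (124 km²) = 15.04 mm.
The 1-cm UH is the DRH scaled by (10 mm)/d, so U_p = 48.0 × 10/15.04 = 31.9 m³/s.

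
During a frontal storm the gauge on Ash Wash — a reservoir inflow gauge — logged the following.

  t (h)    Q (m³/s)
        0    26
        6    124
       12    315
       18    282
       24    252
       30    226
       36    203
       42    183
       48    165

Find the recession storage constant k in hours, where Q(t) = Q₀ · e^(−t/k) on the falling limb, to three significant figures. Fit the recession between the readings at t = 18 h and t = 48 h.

k ≈ 56.0 h

On the falling limb, Q drops from 282 to 165 m³/s between t = 18 h and t = 48 h (Δt = 30 h).
k = −Δt / ln(Q₂/Q₁) = −30 / ln(165/282) = 56.0 h.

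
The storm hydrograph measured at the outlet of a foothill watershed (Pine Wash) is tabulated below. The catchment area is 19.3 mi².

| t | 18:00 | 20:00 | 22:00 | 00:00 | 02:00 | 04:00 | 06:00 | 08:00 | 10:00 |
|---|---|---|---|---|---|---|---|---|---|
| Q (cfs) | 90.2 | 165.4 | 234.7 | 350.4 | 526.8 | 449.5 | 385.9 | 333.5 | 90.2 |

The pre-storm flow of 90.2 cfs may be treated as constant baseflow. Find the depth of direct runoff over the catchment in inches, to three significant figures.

Direct runoff: 0.0, 75.2, 144.5, 260.2, 436.6, 359.3, 295.7, 243.3, 0.0 cfs; ΣQ_DR = 1815 cfs.
V = ΣQ_DR · Δt = 1815 × 7200 s = 1.307 × 10^7 ft³.
Over A = 19.3 mi², depth = V / A = 0.291 in.

d ≈ 0.291 in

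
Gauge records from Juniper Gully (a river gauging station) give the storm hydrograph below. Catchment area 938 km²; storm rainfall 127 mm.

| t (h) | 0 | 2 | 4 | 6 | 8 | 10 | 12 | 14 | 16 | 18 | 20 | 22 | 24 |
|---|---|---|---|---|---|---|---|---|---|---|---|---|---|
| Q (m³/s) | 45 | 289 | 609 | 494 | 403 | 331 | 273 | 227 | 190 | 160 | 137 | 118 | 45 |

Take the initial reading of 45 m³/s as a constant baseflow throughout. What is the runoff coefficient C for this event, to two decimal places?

ΣQ_DR = 2736 m³/s; V = ΣQ_DR·Δt = 1.970 × 10^7 m³.
Runoff depth d = V / A = 21.00 mm.
C = d / P = 21.00 / 127 = 0.17.

C ≈ 0.17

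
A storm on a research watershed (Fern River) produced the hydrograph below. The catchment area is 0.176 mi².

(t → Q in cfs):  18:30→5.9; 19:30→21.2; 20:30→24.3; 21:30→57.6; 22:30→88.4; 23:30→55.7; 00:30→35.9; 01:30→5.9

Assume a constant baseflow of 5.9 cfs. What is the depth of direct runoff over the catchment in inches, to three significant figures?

d ≈ 2.18 in

Direct runoff: 0.0, 15.3, 18.4, 51.7, 82.5, 49.8, 30.0, 0.0 cfs; ΣQ_DR = 247.7 cfs.
V = ΣQ_DR · Δt = 247.7 × 3600 s = 8.917 × 10^5 ft³.
Over A = 0.176 mi², depth = V / A = 2.18 in.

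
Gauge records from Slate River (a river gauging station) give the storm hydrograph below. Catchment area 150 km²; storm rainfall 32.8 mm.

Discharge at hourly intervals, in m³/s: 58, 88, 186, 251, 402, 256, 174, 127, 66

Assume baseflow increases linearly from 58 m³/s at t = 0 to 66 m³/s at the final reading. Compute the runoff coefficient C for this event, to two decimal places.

C ≈ 0.77

ΣQ_DR = 1050 m³/s; V = ΣQ_DR·Δt = 3.780 × 10^6 m³.
Runoff depth d = V / A = 25.20 mm.
C = d / P = 25.20 / 32.8 = 0.77.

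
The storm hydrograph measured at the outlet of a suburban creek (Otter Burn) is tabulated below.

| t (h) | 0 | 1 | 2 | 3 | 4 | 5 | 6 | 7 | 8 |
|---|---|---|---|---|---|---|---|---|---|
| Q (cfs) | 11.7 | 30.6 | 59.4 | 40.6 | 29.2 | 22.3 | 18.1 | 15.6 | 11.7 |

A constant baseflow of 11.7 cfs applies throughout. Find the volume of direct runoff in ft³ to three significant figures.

V ≈ 4.82 × 10^5 ft³

Direct-runoff ordinates (Q − Q_b): 0.0, 18.9, 47.7, 28.9, 17.5, 10.6, 6.4, 3.9, 0.0 cfs.
ΣQ_DR = 133.9 cfs.
With Δt = 1 h = 3600 s, V = ΣQ_DR · Δt = 133.9 × 3600 = 4.82 × 10^5 ft³.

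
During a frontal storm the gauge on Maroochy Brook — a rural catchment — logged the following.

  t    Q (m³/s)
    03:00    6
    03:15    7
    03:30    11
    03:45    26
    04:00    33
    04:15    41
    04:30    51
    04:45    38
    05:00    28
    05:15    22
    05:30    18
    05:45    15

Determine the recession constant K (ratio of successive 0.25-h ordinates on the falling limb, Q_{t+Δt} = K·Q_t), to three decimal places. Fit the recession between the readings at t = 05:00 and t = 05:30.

K ≈ 0.802

Using the recession-limb readings at t = 05:00 and t = 05:30: Q falls from 28 to 18 m³/s over 2 intervals.
K = (Q₂/Q₁)^(1/2) = (18/28)^(1/2) = 0.802.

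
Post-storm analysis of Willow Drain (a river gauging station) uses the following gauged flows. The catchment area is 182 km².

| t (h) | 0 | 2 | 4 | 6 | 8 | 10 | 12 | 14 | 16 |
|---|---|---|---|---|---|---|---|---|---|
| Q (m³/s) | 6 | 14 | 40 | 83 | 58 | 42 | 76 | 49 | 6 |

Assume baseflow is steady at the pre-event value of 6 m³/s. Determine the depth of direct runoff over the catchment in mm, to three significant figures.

d ≈ 12.7 mm

Direct runoff: 0.0, 8.0, 34.0, 77.0, 52.0, 36.0, 70.0, 43.0, 0.0 m³/s; ΣQ_DR = 320.0 m³/s.
V = ΣQ_DR · Δt = 320.0 × 7200 s = 2.304 × 10^6 m³.
Over A = 182 km², depth = V / A = 12.7 mm.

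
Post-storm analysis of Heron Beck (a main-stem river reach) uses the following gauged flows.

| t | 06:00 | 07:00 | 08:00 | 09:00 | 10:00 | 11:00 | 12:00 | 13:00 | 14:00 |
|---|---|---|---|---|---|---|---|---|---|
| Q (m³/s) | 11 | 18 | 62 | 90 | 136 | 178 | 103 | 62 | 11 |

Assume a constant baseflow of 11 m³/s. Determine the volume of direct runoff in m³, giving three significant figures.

Direct-runoff ordinates (Q − Q_b): 0.0, 7.0, 51.0, 79.0, 125.0, 167.0, 92.0, 51.0, 0.0 m³/s.
ΣQ_DR = 572.0 m³/s.
With Δt = 1 h = 3600 s, V = ΣQ_DR · Δt = 572.0 × 3600 = 2.06 × 10^6 m³.

V ≈ 2.06 × 10^6 m³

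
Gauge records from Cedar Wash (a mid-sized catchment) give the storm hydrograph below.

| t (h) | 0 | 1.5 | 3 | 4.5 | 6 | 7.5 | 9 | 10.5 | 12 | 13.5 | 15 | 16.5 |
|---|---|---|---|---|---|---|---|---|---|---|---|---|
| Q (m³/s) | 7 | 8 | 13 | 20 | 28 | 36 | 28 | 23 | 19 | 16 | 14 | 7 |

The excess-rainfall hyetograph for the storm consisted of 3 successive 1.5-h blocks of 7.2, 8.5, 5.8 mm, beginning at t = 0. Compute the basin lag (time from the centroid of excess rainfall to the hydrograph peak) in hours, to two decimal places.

t_L ≈ 5.35 h

Centroid of excess rainfall: t_c = Σ P_i·t̄_i / ΣP_i = 2.1523 h (block centres at 0.75, 2.25, 3.75 h).
Hydrograph peak occurs at t = 7.5 h, so basin lag t_L = 7.5 − 2.1523 = 5.35 h.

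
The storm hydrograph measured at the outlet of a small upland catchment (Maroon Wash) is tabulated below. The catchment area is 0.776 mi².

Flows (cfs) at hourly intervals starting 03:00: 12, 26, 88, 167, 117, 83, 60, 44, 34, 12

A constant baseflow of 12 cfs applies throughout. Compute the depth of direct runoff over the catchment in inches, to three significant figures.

d ≈ 1.04 in

Direct runoff: 0.0, 14.0, 76.0, 155.0, 105.0, 71.0, 48.0, 32.0, 22.0, 0.0 cfs; ΣQ_DR = 523.0 cfs.
V = ΣQ_DR · Δt = 523.0 × 3600 s = 1.883 × 10^6 ft³.
Over A = 0.776 mi², depth = V / A = 1.04 in.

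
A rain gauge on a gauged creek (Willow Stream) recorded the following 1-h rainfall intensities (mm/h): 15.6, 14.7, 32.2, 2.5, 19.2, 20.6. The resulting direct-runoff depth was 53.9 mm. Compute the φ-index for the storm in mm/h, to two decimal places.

Only the 5 blocks with intensity above φ contribute runoff: 15.6, 14.7, 32.2, 19.2, 20.6 mm/h.
Σ(I−φ)·Δt = d  ⇒  (15.6+14.7+32.2+19.2+20.6 − 5φ)·1 = 53.9
φ = (102.3 − 53.9/1) / 5 = 9.68 mm/h.

φ ≈ 9.68 mm/h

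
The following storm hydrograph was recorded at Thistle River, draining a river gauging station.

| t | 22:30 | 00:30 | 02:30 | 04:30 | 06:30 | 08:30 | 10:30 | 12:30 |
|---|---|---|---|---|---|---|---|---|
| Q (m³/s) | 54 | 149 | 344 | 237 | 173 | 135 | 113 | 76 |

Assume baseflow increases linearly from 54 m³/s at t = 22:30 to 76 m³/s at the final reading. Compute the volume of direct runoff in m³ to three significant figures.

Direct-runoff ordinates (Q − Q_b): 0.00, 91.86, 283.71, 173.57, 106.43, 65.29, 40.14, 0.00 m³/s.
ΣQ_DR = 761.0 m³/s.
With Δt = 2 h = 7200 s, V = ΣQ_DR · Δt = 761.0 × 7200 = 5.48 × 10^6 m³.

V ≈ 5.48 × 10^6 m³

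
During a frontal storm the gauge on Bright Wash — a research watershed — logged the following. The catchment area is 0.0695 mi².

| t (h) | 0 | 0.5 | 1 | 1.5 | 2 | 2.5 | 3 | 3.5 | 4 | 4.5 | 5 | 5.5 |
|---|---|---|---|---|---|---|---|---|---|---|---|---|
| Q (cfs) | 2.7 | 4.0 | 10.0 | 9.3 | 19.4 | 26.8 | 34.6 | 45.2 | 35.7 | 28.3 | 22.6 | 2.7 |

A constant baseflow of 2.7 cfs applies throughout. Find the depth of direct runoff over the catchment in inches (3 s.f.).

d ≈ 2.33 in

Direct runoff: 0.0, 1.3, 7.3, 6.6, 16.7, 24.1, 31.9, 42.5, 33.0, 25.6, 19.9, 0.0 cfs; ΣQ_DR = 208.9 cfs.
V = ΣQ_DR · Δt = 208.9 × 1800 s = 3.760 × 10^5 ft³.
Over A = 0.0695 mi², depth = V / A = 2.33 in.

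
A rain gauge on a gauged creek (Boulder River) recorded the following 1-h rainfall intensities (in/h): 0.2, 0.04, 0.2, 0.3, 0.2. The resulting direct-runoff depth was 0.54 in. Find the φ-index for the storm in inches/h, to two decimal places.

Only the 4 blocks with intensity above φ contribute runoff: 0.2, 0.2, 0.3, 0.2 in/h.
Σ(I−φ)·Δt = d  ⇒  (0.2+0.2+0.3+0.2 − 4φ)·1 = 0.54
φ = (0.9000 − 0.54/1) / 4 = 0.09 in/h.

φ ≈ 0.09 in/h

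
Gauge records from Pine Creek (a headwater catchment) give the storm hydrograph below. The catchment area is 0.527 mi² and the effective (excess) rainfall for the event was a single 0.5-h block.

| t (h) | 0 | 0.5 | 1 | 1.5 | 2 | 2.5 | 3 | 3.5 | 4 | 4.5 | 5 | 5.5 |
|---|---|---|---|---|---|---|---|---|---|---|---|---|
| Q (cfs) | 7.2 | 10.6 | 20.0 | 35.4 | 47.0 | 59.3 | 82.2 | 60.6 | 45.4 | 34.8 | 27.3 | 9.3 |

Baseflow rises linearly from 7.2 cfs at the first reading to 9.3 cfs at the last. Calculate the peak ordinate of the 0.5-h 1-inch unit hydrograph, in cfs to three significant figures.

U_p ≈ 148 cfs

Direct runoff: 0.00, 3.21, 12.42, 27.63, 39.04, 51.15, 73.85, 52.06, 36.67, 25.88, 18.19, 0.00 cfs; ΣQ_DR = 340.1 cfs, peak = 73.85 cfs.
Runoff depth d = ΣQ_DR·Δt / A = 340.1 × 1800 / (0.527 mi²) = 0.5000 in.
The 1-inch UH is the DRH scaled by (1 in)/d, so U_p = 73.85 × 1/0.5000 = 148 cfs.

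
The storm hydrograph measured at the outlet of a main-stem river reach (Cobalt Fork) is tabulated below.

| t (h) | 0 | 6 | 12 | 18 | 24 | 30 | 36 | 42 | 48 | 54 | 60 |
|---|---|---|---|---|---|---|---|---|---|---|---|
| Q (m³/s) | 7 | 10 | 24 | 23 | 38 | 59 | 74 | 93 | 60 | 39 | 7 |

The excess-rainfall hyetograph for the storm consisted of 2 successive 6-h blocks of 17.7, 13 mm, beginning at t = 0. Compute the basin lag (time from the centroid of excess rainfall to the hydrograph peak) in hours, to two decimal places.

Centroid of excess rainfall: t_c = Σ P_i·t̄_i / ΣP_i = 5.5407 h (block centres at 3, 9 h).
Hydrograph peak occurs at t = 42 h, so basin lag t_L = 42 − 5.5407 = 36.46 h.

t_L ≈ 36.46 h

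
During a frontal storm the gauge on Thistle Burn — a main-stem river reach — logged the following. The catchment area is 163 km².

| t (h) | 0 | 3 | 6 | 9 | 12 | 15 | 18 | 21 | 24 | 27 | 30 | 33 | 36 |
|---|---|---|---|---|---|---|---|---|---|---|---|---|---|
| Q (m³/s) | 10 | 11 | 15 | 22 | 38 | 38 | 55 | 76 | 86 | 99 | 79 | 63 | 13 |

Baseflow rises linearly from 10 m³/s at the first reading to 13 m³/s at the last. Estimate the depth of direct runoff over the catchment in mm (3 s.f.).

d ≈ 30.2 mm

Direct runoff: 0.00, 0.75, 4.50, 11.25, 27.00, 26.75, 43.50, 64.25, 74.00, 86.75, 66.50, 50.25, 0.00 m³/s; ΣQ_DR = 455.5 m³/s.
V = ΣQ_DR · Δt = 455.5 × 10800 s = 4.919 × 10^6 m³.
Over A = 163 km², depth = V / A = 30.2 mm.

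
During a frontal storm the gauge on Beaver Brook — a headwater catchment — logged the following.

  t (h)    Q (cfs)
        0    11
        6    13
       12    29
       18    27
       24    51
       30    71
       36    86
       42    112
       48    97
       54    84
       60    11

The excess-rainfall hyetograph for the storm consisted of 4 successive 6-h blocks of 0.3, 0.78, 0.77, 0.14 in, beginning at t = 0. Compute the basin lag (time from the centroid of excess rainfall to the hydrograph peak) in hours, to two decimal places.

Centroid of excess rainfall: t_c = Σ P_i·t̄_i / ΣP_i = 11.2613 h (block centres at 3, 9, 15, 21 h).
Hydrograph peak occurs at t = 42 h, so basin lag t_L = 42 − 11.2613 = 30.74 h.

t_L ≈ 30.74 h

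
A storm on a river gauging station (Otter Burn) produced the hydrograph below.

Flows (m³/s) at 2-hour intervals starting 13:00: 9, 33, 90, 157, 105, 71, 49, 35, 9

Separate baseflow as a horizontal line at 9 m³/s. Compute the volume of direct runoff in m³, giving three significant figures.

Direct-runoff ordinates (Q − Q_b): 0.0, 24.0, 81.0, 148.0, 96.0, 62.0, 40.0, 26.0, 0.0 m³/s.
ΣQ_DR = 477.0 m³/s.
With Δt = 2 h = 7200 s, V = ΣQ_DR · Δt = 477.0 × 7200 = 3.43 × 10^6 m³.

V ≈ 3.43 × 10^6 m³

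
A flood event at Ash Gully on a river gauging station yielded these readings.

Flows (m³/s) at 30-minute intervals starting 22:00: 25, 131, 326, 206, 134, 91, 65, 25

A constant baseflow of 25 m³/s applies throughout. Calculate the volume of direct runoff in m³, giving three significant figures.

Direct-runoff ordinates (Q − Q_b): 0.0, 106.0, 301.0, 181.0, 109.0, 66.0, 40.0, 0.0 m³/s.
ΣQ_DR = 803.0 m³/s.
With Δt = 0.5 h = 1800 s, V = ΣQ_DR · Δt = 803.0 × 1800 = 1.45 × 10^6 m³.

V ≈ 1.45 × 10^6 m³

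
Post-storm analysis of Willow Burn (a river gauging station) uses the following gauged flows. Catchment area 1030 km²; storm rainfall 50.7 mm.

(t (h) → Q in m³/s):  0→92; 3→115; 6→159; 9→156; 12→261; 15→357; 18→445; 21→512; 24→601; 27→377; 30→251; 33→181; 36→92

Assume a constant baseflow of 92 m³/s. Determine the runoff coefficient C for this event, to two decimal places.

ΣQ_DR = 2403 m³/s; V = ΣQ_DR·Δt = 2.595 × 10^7 m³.
Runoff depth d = V / A = 25.20 mm.
C = d / P = 25.20 / 50.7 = 0.50.

C ≈ 0.50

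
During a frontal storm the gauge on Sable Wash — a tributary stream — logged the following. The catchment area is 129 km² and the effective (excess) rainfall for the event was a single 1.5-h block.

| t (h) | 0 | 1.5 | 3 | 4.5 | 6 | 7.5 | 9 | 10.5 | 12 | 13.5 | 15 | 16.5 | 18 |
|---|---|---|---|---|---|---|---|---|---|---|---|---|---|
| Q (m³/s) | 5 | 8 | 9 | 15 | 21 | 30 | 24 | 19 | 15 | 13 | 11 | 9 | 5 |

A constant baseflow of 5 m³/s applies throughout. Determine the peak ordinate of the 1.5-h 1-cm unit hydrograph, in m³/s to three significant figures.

U_p ≈ 50.2 m³/s

Direct runoff: 0.0, 3.0, 4.0, 10.0, 16.0, 25.0, 19.0, 14.0, 10.0, 8.0, 6.0, 4.0, 0.0 m³/s; ΣQ_DR = 119.0 m³/s, peak = 25.0 m³/s.
Runoff depth d = ΣQ_DR·Δt / A = 119.0 × 5400 / (129 km²) = 4.981 mm.
The 1-cm UH is the DRH scaled by (10 mm)/d, so U_p = 25.0 × 10/4.981 = 50.2 m³/s.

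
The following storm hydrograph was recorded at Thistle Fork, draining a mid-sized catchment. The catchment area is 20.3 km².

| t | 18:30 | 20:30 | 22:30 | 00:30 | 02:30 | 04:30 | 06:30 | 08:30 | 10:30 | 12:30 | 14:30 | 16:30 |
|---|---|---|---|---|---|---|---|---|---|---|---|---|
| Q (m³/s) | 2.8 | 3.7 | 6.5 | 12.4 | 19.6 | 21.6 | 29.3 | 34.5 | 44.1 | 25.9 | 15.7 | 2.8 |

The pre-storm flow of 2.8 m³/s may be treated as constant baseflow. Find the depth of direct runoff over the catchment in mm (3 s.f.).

Direct runoff: 0.0, 0.9, 3.7, 9.6, 16.8, 18.8, 26.5, 31.7, 41.3, 23.1, 12.9, 0.0 m³/s; ΣQ_DR = 185.3 m³/s.
V = ΣQ_DR · Δt = 185.3 × 7200 s = 1.334 × 10^6 m³.
Over A = 20.3 km², depth = V / A = 65.7 mm.

d ≈ 65.7 mm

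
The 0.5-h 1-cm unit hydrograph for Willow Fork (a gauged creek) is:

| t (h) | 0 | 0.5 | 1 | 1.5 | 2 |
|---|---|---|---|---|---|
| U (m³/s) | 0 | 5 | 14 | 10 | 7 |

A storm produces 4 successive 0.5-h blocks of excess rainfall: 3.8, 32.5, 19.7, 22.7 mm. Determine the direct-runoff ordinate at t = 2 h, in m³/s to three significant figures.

Q ≈ 74.1 m³/s

By discrete convolution, Q_j = Σ (P_i / 10 mm) · U_{j−i}.
At t = 2 h (j=4): Q = (3.8/10)·7 + (32.5/10)·10 + (19.7/10)·14 + (22.7/10)·5 = 74.1 m³/s.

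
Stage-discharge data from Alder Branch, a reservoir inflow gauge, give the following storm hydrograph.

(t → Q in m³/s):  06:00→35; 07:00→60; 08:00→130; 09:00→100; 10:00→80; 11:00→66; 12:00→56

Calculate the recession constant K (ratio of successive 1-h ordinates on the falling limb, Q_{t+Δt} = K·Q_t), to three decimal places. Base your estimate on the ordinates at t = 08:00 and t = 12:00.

K ≈ 0.810

Using the recession-limb readings at t = 08:00 and t = 12:00: Q falls from 130 to 56 m³/s over 4 intervals.
K = (Q₂/Q₁)^(1/4) = (56/130)^(1/4) = 0.810.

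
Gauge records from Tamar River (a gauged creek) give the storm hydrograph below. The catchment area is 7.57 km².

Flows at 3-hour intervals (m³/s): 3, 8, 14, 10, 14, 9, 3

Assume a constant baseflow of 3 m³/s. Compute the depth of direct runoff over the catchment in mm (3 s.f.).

d ≈ 57.1 mm

Direct runoff: 0.0, 5.0, 11.0, 7.0, 11.0, 6.0, 0.0 m³/s; ΣQ_DR = 40.00 m³/s.
V = ΣQ_DR · Δt = 40.00 × 10800 s = 4.320 × 10^5 m³.
Over A = 7.57 km², depth = V / A = 57.1 mm.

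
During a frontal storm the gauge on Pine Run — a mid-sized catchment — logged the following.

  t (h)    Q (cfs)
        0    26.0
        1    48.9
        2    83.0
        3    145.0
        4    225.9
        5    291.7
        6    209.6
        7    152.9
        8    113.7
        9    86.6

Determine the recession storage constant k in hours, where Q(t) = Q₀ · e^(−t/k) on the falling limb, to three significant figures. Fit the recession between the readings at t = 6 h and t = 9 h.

On the falling limb, Q drops from 209.6 to 86.6 cfs between t = 6 h and t = 9 h (Δt = 3 h).
k = −Δt / ln(Q₂/Q₁) = −3 / ln(86.6/209.6) = 3.39 h.

k ≈ 3.39 h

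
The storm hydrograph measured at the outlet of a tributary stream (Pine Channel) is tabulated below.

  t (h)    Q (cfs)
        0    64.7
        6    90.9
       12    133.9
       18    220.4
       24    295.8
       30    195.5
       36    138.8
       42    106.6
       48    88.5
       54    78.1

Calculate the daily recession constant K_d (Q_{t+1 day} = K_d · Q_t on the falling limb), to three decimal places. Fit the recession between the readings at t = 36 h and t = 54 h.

Between t = 36 h and t = 54 h the flow falls from 138.8 to 78.1 cfs over 3×6 h = 18 h.
Per-interval ratio K = (78.1/138.8)^(1/3) = 0.8256; K_d = K^(24/6) = 0.465.

K_d ≈ 0.465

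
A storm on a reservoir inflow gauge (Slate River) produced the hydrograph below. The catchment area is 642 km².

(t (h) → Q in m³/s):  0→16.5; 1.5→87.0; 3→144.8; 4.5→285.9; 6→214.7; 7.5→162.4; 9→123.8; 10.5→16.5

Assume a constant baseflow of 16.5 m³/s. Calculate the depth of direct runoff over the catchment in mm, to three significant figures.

d ≈ 7.73 mm

Direct runoff: 0.0, 70.5, 128.3, 269.4, 198.2, 145.9, 107.3, 0.0 m³/s; ΣQ_DR = 919.6 m³/s.
V = ΣQ_DR · Δt = 919.6 × 5400 s = 4.966 × 10^6 m³.
Over A = 642 km², depth = V / A = 7.73 mm.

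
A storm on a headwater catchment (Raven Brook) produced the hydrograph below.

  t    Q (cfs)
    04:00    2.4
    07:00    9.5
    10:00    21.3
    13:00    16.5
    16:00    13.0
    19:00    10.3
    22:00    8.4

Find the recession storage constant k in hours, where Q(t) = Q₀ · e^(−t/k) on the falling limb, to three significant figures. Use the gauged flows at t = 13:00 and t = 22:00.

k ≈ 13.3 h

On the falling limb, Q drops from 16.5 to 8.4 cfs between t = 13:00 and t = 22:00 (Δt = 9 h).
k = −Δt / ln(Q₂/Q₁) = −9 / ln(8.4/16.5) = 13.3 h.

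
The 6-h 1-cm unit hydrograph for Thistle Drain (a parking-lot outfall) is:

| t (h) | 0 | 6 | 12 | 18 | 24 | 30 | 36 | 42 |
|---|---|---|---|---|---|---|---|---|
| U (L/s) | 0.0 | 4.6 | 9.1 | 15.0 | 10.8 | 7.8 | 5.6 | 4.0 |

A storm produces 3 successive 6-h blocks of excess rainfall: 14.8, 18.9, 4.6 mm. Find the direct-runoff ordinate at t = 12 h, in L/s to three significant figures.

By discrete convolution, Q_j = Σ (P_i / 10 mm) · U_{j−i}.
At t = 12 h (j=2): Q = (14.8/10)·9.1 + (18.9/10)·4.6 + (4.6/10)·0.0 = 22.2 L/s.

Q ≈ 22.2 L/s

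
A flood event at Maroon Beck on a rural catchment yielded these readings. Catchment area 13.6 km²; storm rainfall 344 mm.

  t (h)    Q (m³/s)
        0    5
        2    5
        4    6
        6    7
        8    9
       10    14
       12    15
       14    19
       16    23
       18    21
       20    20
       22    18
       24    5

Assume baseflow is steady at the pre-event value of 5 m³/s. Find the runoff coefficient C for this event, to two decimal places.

C ≈ 0.16

ΣQ_DR = 102.0 m³/s; V = ΣQ_DR·Δt = 7.344 × 10^5 m³.
Runoff depth d = V / A = 54.00 mm.
C = d / P = 54.00 / 344 = 0.16.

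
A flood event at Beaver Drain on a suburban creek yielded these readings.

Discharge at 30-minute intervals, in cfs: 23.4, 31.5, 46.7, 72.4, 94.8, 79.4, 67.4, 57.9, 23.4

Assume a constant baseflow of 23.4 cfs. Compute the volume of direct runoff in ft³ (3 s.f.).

Direct-runoff ordinates (Q − Q_b): 0.0, 8.1, 23.3, 49.0, 71.4, 56.0, 44.0, 34.5, 0.0 cfs.
ΣQ_DR = 286.3 cfs.
With Δt = 0.5 h = 1800 s, V = ΣQ_DR · Δt = 286.3 × 1800 = 5.15 × 10^5 ft³.

V ≈ 5.15 × 10^5 ft³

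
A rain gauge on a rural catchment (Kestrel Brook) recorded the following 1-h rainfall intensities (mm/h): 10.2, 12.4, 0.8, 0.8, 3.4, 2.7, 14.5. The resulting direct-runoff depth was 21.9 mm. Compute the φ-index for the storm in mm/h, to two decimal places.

Only the 3 blocks with intensity above φ contribute runoff: 10.2, 12.4, 14.5 mm/h.
Σ(I−φ)·Δt = d  ⇒  (10.2+12.4+14.5 − 3φ)·1 = 21.9
φ = (37.10 − 21.9/1) / 3 = 5.07 mm/h.

φ ≈ 5.07 mm/h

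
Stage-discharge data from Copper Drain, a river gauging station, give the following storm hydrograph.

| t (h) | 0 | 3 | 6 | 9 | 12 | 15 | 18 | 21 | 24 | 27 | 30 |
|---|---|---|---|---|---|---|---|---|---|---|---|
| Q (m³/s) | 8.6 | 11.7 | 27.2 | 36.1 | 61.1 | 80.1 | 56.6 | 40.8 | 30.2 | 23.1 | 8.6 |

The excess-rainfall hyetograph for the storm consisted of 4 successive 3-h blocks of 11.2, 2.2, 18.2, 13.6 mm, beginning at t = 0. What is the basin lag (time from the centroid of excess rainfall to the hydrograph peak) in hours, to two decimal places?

Centroid of excess rainfall: t_c = Σ P_i·t̄_i / ΣP_i = 6.7699 h (block centres at 1.5, 4.5, 7.5, 10.5 h).
Hydrograph peak occurs at t = 15 h, so basin lag t_L = 15 − 6.7699 = 8.23 h.

t_L ≈ 8.23 h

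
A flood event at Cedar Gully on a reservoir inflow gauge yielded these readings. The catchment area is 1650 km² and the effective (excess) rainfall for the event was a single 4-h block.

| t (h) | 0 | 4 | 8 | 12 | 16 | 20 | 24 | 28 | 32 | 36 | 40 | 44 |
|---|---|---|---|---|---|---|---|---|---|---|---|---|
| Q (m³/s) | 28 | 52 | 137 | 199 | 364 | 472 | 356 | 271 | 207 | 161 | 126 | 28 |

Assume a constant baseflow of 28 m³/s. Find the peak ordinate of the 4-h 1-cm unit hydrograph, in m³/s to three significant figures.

Direct runoff: 0.0, 24.0, 109.0, 171.0, 336.0, 444.0, 328.0, 243.0, 179.0, 133.0, 98.0, 0.0 m³/s; ΣQ_DR = 2065 m³/s, peak = 444.0 m³/s.
Runoff depth d = ΣQ_DR·Δt / A = 2065 × 14400 / (1650 km²) = 18.02 mm.
The 1-cm UH is the DRH scaled by (10 mm)/d, so U_p = 444.0 × 10/18.02 = 246 m³/s.

U_p ≈ 246 m³/s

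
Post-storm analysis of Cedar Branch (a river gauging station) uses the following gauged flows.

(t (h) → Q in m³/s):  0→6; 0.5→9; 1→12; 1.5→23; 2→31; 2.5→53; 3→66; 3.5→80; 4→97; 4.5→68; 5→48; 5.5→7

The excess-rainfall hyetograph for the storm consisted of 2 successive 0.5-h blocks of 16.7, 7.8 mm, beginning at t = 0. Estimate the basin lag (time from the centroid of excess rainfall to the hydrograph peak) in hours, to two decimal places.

Centroid of excess rainfall: t_c = Σ P_i·t̄_i / ΣP_i = 0.4092 h (block centres at 0.25, 0.75 h).
Hydrograph peak occurs at t = 4 h, so basin lag t_L = 4 − 0.4092 = 3.59 h.

t_L ≈ 3.59 h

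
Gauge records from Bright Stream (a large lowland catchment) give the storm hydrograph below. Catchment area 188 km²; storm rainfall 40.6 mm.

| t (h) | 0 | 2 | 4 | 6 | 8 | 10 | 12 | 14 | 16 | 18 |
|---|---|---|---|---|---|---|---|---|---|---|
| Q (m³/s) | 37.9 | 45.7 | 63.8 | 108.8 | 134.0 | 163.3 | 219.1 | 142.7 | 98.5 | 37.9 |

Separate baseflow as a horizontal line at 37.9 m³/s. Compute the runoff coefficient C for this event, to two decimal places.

ΣQ_DR = 672.7 m³/s; V = ΣQ_DR·Δt = 4.843 × 10^6 m³.
Runoff depth d = V / A = 25.76 mm.
C = d / P = 25.76 / 40.6 = 0.63.

C ≈ 0.63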